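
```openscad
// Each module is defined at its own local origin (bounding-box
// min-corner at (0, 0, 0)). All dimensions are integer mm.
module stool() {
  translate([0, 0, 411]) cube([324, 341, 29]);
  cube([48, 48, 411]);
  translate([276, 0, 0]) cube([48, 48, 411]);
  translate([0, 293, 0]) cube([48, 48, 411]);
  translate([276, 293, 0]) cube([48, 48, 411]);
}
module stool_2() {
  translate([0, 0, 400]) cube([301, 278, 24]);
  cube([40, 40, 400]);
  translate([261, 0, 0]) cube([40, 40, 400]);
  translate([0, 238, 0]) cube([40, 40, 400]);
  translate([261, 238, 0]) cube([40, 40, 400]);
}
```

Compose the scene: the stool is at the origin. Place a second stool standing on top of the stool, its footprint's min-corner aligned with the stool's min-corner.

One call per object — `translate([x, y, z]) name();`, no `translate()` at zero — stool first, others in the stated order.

stool();
translate([0, 0, 440]) stool_2();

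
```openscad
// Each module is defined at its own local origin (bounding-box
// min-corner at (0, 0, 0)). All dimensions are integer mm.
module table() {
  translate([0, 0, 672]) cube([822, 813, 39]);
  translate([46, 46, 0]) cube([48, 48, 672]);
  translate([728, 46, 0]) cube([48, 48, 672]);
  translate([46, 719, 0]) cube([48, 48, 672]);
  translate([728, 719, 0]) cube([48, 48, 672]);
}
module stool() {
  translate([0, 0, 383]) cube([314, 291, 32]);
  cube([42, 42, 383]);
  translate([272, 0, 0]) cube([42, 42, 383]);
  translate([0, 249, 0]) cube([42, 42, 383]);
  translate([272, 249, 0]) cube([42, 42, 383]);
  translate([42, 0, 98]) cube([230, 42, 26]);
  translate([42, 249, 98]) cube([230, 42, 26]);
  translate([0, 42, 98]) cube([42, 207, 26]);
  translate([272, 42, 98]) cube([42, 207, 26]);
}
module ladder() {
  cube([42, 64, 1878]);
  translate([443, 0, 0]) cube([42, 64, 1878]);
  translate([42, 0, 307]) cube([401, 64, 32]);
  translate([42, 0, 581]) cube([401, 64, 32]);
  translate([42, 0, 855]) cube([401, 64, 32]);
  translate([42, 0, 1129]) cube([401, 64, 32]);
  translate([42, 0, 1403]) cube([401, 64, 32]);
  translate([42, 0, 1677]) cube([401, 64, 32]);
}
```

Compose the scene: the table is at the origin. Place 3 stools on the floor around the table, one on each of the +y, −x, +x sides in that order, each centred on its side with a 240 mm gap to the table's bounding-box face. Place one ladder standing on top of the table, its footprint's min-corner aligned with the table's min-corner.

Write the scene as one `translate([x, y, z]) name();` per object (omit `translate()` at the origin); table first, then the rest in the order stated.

table();
translate([254, 1053, 0]) stool();
translate([-554, 261, 0]) stool();
translate([1062, 261, 0]) stool();
translate([0, 0, 711]) ladder();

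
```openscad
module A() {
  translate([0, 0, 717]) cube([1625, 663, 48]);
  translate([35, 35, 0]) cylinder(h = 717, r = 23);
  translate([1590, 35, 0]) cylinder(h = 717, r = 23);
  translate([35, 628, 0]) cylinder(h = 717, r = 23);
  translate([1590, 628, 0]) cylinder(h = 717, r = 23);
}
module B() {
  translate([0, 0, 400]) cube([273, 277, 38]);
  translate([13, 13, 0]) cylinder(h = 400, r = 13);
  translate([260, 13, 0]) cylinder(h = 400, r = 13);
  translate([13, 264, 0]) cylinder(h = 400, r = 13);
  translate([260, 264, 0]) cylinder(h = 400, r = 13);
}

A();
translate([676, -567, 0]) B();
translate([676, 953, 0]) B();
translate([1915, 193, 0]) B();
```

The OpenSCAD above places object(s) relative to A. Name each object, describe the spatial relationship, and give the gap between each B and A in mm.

Each stool's nearest face is 290 mm from the table's bounding box.

A is a table. B is a stool. Three stools sit around the table at the −y, +y, +x sides. The gap between each stool and the table is 290 mm.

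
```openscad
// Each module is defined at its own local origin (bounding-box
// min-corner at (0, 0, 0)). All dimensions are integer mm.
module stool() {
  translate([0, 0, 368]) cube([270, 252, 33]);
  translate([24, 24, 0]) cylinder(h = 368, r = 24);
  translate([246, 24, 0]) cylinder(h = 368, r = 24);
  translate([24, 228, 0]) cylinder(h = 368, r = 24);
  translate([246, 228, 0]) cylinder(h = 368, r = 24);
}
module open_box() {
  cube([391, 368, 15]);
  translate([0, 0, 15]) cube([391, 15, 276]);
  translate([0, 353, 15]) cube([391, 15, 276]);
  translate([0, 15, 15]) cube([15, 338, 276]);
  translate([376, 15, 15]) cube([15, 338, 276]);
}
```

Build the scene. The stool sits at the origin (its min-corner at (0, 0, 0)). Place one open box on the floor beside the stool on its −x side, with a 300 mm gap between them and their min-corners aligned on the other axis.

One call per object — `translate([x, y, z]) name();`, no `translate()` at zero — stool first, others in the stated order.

stool();
translate([-691, 0, 0]) open_box();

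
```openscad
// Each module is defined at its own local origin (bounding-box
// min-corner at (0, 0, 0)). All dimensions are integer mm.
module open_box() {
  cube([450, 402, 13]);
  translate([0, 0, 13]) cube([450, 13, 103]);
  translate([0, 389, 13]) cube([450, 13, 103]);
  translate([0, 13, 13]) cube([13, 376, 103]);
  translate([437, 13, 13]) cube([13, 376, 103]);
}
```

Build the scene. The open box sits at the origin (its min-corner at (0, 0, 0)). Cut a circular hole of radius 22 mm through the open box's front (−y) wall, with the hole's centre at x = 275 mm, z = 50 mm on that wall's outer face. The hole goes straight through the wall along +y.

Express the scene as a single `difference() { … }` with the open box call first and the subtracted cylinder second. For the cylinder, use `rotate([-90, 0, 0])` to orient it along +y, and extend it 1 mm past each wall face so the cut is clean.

difference() {
  open_box();
  translate([275, -1, 50]) rotate([-90, 0, 0]) cylinder(h = 15, r = 22);
}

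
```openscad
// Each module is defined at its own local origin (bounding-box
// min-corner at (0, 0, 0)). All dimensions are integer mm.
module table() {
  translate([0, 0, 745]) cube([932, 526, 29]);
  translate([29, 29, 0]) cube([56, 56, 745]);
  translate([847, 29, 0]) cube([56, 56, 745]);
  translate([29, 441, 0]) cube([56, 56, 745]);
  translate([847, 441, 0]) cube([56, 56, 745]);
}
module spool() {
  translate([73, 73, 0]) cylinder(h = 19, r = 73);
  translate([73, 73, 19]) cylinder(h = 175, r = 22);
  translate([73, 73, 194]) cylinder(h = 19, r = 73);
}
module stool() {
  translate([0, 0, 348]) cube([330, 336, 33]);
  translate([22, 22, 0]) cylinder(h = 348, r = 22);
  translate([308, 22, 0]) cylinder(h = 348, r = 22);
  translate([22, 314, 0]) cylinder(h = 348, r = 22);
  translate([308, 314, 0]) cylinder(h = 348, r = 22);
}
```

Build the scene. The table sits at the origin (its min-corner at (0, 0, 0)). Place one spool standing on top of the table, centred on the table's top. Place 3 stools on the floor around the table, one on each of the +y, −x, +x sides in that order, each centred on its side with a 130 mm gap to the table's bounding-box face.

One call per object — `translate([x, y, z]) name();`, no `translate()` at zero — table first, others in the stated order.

table();
translate([393, 190, 774]) spool();
translate([301, 656, 0]) stool();
translate([-460, 95, 0]) stool();
translate([1062, 95, 0]) stool();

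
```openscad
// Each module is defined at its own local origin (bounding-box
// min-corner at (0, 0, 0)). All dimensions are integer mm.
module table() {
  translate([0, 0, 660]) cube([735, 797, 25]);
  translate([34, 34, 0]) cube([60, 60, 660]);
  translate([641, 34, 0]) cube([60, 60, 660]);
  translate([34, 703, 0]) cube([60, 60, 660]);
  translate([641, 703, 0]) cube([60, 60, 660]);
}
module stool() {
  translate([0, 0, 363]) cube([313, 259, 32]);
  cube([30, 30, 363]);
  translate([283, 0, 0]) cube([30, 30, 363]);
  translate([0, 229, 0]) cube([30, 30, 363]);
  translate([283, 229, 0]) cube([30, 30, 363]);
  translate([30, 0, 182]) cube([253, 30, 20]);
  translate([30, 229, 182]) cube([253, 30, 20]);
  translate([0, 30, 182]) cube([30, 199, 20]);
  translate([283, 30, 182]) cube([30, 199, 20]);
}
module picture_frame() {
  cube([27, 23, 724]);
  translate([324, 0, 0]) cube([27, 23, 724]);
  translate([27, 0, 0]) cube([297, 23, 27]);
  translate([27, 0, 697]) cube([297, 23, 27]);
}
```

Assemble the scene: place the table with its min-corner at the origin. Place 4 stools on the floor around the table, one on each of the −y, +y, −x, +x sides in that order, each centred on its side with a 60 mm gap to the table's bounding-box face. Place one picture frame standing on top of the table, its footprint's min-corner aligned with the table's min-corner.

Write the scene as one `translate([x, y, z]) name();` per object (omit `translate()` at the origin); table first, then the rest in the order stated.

table();
translate([211, -319, 0]) stool();
translate([211, 857, 0]) stool();
translate([-373, 269, 0]) stool();
translate([795, 269, 0]) stool();
translate([0, 0, 685]) picture_frame();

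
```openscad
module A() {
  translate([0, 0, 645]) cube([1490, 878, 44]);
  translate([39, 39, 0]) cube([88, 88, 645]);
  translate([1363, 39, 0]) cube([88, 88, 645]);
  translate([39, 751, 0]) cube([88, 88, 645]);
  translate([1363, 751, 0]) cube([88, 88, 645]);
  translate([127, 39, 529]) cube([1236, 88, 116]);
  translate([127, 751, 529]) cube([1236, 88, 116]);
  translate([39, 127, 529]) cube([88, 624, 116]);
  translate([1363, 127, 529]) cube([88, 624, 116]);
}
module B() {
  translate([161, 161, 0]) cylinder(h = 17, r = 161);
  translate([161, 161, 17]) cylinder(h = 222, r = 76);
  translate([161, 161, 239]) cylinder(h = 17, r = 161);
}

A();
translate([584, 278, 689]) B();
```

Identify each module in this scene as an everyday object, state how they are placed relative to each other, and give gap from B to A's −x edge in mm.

The spool's min-x is at 584; the table's min-x is 0; gap = 584 mm.

A is a table. B is a spool. The spool is on top of the table, centred. The gap from the spool to the table's −x edge is 584 mm.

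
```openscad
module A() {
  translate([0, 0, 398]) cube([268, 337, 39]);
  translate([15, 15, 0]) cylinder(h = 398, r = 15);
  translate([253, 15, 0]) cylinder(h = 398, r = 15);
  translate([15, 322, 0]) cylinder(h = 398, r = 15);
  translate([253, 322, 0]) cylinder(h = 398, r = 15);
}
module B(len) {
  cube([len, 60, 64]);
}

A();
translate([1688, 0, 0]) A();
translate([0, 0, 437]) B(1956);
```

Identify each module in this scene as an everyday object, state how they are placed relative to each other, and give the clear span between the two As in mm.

Second stool starts at x = 1688; first ends at x = 268; clear span = 1688 − 268 = 1420 mm.

A is a stool. B is a beam. A beam spans the tops of two stools. The clear span between the two stools is 1420 mm.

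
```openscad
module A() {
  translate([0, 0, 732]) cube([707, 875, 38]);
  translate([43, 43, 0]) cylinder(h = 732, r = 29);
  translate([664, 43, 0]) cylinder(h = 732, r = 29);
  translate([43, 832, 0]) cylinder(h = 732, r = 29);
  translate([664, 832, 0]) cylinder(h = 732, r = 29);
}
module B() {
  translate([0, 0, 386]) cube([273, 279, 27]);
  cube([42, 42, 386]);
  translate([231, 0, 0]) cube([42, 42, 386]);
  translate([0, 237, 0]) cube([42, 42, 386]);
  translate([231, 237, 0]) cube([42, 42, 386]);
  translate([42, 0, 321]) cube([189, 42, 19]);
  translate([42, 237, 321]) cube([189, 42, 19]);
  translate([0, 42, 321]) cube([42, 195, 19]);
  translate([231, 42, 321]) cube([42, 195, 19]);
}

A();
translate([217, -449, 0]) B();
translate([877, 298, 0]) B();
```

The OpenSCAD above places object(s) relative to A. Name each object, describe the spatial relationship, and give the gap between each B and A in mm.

A is a table. B is a stool. Two stools sit around the table at the −y, +x sides. The gap between each stool and the table is 170 mm.

Each stool's nearest face is 170 mm from the table's bounding box.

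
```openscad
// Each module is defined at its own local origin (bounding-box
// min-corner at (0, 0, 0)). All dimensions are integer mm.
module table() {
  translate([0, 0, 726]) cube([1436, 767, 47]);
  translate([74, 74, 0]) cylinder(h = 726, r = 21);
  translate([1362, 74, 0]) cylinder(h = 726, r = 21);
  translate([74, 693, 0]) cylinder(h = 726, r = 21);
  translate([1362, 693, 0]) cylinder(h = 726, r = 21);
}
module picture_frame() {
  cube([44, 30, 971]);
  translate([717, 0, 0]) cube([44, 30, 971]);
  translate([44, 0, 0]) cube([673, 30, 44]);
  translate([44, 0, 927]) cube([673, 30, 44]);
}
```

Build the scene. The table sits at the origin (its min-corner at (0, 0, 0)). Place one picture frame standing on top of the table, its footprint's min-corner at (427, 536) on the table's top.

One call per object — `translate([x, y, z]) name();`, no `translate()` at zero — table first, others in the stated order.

table();
translate([427, 536, 773]) picture_frame();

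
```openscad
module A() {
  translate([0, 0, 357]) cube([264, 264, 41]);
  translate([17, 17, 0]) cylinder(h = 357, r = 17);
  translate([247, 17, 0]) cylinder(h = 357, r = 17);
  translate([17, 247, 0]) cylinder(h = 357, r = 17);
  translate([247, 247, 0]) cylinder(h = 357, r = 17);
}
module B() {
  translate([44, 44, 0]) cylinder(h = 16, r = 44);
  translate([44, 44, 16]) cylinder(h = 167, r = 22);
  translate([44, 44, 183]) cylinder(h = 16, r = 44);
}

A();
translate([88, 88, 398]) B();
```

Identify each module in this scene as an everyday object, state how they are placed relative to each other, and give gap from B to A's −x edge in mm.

The spool's min-x is at 88; the stool's min-x is 0; gap = 88 mm.

A is a stool. B is a spool. The spool is on top of the stool, centred. The gap from the spool to the stool's −x edge is 88 mm.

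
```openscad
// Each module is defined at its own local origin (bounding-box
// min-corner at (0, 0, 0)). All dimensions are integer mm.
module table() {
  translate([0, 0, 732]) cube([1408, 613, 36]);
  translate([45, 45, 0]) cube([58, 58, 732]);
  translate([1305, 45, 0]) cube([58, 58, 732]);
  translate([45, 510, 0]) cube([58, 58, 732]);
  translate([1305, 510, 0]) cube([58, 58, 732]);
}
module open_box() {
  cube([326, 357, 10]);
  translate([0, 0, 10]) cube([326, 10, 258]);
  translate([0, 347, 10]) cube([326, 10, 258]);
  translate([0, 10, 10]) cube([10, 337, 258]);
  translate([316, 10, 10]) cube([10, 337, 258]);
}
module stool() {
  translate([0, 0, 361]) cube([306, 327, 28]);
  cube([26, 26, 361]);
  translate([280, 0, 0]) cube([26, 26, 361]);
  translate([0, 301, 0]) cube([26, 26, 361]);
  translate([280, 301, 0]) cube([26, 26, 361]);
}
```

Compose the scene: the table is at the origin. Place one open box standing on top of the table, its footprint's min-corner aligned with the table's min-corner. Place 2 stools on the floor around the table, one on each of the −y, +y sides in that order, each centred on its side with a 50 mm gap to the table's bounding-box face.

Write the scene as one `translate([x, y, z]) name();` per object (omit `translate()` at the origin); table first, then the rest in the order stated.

table();
translate([0, 0, 768]) open_box();
translate([551, -377, 0]) stool();
translate([551, 663, 0]) stool();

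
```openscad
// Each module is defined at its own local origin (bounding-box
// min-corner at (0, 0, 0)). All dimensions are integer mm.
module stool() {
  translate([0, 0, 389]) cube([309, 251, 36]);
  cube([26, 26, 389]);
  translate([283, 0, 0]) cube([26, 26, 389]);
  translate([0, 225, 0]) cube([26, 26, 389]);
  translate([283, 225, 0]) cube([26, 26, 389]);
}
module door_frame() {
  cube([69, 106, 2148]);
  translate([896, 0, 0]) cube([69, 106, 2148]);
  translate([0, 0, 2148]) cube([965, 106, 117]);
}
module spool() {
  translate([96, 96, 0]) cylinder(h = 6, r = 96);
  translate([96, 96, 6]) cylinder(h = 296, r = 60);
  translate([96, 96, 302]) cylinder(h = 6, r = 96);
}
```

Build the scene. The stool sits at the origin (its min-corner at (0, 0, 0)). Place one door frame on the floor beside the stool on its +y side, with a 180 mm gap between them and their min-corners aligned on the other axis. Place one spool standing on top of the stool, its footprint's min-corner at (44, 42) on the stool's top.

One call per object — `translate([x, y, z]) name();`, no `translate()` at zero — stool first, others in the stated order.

stool();
translate([0, 431, 0]) door_frame();
translate([44, 42, 425]) spool();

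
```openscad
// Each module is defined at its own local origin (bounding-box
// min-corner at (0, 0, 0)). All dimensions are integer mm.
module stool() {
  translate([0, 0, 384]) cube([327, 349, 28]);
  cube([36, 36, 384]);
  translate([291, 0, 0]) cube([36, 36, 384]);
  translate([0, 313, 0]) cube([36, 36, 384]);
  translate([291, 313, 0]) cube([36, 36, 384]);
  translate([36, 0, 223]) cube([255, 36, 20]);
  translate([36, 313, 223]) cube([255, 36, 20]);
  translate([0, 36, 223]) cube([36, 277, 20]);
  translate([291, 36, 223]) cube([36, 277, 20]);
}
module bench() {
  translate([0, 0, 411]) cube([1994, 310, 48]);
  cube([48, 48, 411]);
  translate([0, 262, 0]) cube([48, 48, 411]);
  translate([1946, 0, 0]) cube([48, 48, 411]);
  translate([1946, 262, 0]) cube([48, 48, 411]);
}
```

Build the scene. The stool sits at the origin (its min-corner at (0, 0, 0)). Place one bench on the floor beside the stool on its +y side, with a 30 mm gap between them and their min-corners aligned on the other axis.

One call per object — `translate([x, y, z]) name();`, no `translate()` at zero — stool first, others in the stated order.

stool();
translate([0, 379, 0]) bench();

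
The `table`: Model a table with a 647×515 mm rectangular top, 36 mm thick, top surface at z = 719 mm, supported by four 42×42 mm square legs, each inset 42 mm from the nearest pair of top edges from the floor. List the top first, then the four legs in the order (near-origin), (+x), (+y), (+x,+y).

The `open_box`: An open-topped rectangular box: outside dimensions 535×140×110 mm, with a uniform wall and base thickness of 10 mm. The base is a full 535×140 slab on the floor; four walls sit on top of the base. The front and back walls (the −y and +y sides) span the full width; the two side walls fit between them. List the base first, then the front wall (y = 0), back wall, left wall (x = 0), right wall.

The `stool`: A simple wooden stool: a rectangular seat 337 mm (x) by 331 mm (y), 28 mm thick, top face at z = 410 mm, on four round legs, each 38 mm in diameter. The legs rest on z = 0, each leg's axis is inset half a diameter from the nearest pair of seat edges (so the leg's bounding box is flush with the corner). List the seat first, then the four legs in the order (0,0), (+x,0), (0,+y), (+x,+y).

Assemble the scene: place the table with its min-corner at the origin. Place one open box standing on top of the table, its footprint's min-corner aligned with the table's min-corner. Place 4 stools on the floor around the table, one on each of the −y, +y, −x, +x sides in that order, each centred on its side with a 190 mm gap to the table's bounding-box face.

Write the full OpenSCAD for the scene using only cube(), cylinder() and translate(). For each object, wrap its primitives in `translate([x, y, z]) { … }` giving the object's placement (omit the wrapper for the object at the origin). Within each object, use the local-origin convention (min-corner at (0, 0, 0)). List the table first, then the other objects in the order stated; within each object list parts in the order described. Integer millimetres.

translate([0, 0, 683]) cube([647, 515, 36]);
translate([42, 42, 0]) cube([42, 42, 683]);
translate([563, 42, 0]) cube([42, 42, 683]);
translate([42, 431, 0]) cube([42, 42, 683]);
translate([563, 431, 0]) cube([42, 42, 683]);
translate([0, 0, 719]) {
  cube([535, 140, 10]);
  translate([0, 0, 10]) cube([535, 10, 100]);
  translate([0, 130, 10]) cube([535, 10, 100]);
  translate([0, 10, 10]) cube([10, 120, 100]);
  translate([525, 10, 10]) cube([10, 120, 100]);
}
translate([155, -521, 0]) {
  translate([0, 0, 382]) cube([337, 331, 28]);
  translate([19, 19, 0]) cylinder(h = 382, r = 19);
  translate([318, 19, 0]) cylinder(h = 382, r = 19);
  translate([19, 312, 0]) cylinder(h = 382, r = 19);
  translate([318, 312, 0]) cylinder(h = 382, r = 19);
}
translate([155, 705, 0]) {
  translate([0, 0, 382]) cube([337, 331, 28]);
  translate([19, 19, 0]) cylinder(h = 382, r = 19);
  translate([318, 19, 0]) cylinder(h = 382, r = 19);
  translate([19, 312, 0]) cylinder(h = 382, r = 19);
  translate([318, 312, 0]) cylinder(h = 382, r = 19);
}
translate([-527, 92, 0]) {
  translate([0, 0, 382]) cube([337, 331, 28]);
  translate([19, 19, 0]) cylinder(h = 382, r = 19);
  translate([318, 19, 0]) cylinder(h = 382, r = 19);
  translate([19, 312, 0]) cylinder(h = 382, r = 19);
  translate([318, 312, 0]) cylinder(h = 382, r = 19);
}
translate([837, 92, 0]) {
  translate([0, 0, 382]) cube([337, 331, 28]);
  translate([19, 19, 0]) cylinder(h = 382, r = 19);
  translate([318, 19, 0]) cylinder(h = 382, r = 19);
  translate([19, 312, 0]) cylinder(h = 382, r = 19);
  translate([318, 312, 0]) cylinder(h = 382, r = 19);
}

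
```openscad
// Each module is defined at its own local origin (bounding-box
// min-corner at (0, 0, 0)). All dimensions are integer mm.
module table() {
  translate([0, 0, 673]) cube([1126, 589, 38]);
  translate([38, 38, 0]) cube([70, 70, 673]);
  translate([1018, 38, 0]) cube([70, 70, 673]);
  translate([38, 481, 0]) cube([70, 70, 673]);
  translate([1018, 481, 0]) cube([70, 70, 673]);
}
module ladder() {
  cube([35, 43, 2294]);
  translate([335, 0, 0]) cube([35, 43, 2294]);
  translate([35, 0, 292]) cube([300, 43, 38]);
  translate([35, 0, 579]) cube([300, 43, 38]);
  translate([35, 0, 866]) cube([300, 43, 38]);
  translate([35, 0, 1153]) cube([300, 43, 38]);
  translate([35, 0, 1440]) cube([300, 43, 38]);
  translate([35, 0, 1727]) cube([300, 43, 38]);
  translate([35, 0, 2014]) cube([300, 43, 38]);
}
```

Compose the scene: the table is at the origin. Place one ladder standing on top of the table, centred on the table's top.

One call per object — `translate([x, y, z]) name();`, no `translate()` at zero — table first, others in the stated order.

table();
translate([378, 273, 711]) ladder();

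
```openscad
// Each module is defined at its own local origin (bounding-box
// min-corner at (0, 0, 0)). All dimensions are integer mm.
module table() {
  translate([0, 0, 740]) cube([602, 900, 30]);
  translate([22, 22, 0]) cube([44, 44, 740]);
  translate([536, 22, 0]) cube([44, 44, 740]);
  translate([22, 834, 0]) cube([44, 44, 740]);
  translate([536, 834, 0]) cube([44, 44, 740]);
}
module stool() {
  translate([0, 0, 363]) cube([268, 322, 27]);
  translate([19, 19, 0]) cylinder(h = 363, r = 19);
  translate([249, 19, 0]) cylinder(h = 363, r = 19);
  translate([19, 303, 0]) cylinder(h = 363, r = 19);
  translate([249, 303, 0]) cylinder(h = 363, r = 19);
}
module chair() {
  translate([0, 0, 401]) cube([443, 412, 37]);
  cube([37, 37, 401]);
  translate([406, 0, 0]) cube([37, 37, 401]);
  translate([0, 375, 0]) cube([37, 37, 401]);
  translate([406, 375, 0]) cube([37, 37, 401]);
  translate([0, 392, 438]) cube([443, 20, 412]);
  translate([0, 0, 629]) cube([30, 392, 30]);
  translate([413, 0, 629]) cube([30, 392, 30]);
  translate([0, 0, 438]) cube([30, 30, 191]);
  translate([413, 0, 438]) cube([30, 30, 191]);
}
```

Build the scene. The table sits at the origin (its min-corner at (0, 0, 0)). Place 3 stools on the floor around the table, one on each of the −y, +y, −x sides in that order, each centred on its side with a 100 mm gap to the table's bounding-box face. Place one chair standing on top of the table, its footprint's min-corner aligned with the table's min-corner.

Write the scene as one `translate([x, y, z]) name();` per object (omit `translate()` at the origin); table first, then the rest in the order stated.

table();
translate([167, -422, 0]) stool();
translate([167, 1000, 0]) stool();
translate([-368, 289, 0]) stool();
translate([0, 0, 770]) chair();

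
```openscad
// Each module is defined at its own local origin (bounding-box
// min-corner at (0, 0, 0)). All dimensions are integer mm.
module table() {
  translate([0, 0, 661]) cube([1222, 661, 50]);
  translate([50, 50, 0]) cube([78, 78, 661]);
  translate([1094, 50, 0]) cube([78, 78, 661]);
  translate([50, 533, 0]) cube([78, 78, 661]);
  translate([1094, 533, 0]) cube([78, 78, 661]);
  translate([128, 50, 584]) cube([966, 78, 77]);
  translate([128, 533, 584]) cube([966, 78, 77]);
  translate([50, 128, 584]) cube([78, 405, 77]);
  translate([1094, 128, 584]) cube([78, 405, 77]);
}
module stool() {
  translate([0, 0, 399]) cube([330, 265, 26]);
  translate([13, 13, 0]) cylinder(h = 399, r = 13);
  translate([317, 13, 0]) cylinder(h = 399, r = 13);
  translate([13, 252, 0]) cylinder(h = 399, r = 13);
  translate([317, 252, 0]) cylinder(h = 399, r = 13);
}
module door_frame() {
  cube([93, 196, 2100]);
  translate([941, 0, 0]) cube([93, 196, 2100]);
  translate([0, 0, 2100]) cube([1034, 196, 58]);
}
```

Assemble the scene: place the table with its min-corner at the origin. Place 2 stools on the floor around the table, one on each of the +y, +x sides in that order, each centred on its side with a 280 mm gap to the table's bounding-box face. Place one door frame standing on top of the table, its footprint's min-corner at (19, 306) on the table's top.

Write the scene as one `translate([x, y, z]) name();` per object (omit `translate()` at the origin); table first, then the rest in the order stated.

table();
translate([446, 941, 0]) stool();
translate([1502, 198, 0]) stool();
translate([19, 306, 711]) door_frame();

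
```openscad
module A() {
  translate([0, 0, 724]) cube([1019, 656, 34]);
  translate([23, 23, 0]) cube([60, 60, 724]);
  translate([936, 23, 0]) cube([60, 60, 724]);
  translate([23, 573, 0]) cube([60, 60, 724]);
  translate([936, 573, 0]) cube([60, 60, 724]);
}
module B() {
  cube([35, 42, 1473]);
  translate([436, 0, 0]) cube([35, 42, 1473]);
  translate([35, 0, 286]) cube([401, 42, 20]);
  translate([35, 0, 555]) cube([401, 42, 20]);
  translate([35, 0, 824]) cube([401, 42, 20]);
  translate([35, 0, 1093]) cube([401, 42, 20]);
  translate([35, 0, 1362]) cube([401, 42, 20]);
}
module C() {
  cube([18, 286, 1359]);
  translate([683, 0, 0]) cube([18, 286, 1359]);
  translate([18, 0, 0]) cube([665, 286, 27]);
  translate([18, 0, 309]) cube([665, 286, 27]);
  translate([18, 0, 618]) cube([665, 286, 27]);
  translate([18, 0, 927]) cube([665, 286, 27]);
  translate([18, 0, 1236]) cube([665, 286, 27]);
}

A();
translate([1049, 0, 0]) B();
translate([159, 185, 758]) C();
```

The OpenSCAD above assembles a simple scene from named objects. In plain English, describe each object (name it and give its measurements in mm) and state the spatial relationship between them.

A is a table with a 1019×656 mm rectangular top, 34 mm thick, top surface at z = 758 mm, supported by four 60×60 mm square legs, each inset 23 mm from the nearest pair of top edges, running from the floor.

B is a wooden ladder with two side rails of 35×42 mm section and 1473 mm height, set 471 mm apart overall. Between them run 5 rectangular rungs (42 mm deep, 20 mm thick), front faces flush with the rails' −y face. The bottom of the first rung is 286 mm above the floor and each subsequent rung is 269 mm higher than the one below.

C is a bookshelf 701 mm wide overall, 286 mm deep and 1359 mm tall. The two sides are 18 mm thick vertical panels. 5 horizontal shelves of 27 mm thickness span between the inner faces of the sides; the lowest shelf sits on the floor and shelves are stacked with a clear vertical gap of 282 mm between each pair.

The ladder is on the floor beside the table on its +x side. The bookshelf is on top of the table, centred.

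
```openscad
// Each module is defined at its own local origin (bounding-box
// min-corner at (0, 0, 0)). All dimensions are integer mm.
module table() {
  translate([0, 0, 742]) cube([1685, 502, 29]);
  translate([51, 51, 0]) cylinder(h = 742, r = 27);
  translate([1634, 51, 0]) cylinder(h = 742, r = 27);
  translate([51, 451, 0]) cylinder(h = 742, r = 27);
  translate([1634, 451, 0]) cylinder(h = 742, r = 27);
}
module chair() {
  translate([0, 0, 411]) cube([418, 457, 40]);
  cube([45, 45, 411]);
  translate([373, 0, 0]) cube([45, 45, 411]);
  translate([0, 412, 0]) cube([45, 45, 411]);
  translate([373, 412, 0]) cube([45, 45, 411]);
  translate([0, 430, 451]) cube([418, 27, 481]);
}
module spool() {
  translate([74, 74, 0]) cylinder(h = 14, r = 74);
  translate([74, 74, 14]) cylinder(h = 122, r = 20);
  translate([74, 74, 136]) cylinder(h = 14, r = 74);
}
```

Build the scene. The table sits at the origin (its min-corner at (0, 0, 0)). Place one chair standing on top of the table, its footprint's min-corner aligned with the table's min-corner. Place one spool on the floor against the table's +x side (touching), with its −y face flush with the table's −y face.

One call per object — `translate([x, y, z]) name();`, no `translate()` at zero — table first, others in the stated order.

table();
translate([0, 0, 771]) chair();
translate([1685, 0, 0]) spool();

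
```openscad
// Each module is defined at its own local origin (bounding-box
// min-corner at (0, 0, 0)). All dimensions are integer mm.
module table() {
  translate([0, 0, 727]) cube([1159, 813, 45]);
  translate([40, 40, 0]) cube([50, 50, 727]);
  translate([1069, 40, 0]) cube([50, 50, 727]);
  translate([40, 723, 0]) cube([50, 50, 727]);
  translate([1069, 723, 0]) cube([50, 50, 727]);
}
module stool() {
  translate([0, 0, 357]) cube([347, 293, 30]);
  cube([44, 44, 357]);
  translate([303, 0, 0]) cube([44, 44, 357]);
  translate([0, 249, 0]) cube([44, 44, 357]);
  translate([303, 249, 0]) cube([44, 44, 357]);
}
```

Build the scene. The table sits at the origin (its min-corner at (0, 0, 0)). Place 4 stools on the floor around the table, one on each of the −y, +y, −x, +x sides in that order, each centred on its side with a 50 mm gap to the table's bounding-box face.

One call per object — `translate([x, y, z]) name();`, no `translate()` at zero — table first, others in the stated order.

table();
translate([406, -343, 0]) stool();
translate([406, 863, 0]) stool();
translate([-397, 260, 0]) stool();
translate([1209, 260, 0]) stool();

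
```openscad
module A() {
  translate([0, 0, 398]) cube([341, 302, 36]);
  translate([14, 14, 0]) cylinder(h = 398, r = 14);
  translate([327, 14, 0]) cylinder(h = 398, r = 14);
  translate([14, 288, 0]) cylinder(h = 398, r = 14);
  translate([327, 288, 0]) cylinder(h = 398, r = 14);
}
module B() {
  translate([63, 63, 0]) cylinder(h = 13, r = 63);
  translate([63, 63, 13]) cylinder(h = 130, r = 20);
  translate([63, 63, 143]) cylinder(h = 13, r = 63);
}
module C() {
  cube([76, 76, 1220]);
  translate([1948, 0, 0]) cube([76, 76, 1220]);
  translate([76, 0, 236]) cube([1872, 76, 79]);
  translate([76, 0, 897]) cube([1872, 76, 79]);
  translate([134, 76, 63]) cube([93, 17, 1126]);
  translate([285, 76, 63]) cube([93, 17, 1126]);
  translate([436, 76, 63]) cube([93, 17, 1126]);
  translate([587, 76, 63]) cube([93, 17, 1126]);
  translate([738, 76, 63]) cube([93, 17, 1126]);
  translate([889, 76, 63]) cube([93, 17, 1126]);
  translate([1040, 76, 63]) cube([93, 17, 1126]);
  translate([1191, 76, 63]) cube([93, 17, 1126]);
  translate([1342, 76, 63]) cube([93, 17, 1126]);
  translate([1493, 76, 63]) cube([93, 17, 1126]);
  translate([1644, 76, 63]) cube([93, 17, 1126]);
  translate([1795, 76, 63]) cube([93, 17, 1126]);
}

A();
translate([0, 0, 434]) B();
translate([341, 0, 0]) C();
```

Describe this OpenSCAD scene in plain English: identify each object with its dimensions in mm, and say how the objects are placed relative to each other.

A is a four-legged stool. The seat is a 341×302×36 mm slab whose top surface is at z = 434 mm; four round legs, each 28 mm in diameter, run from the floor (z = 0) to the underside of the seat, each leg's axis is inset half a diameter from the nearest pair of seat edges (so the leg's bounding box is flush with the corner).

B is a spool: two coaxial disc flanges of radius 63 mm and thickness 13 mm, joined by a core cylinder of radius 20 mm and height 130 mm. The lower flange rests on z = 0 and the three cylinders share a vertical axis.

C is a fence section. Two 76×76 mm posts, 1220 mm tall, stand on the floor with a clear span of 1872 mm between their inner faces. Two horizontal rails of 76×79 mm section span the gap between the posts with their undersides at z = 236 mm and z = 897 mm, flush with the posts' −y face. 12 pickets, each 93 mm wide, 17 mm thick and 1126 mm tall, are fixed to the +y face of the rails with their bottoms at z = 63 mm, evenly spaced across the span with equal gaps (rounded down to the nearest mm) at the −x end and between each pair — any rounding remainder accumulates at the +x end.

The spool is on top of the stool. The fence section is against the stool's +x side, with their −y faces flush.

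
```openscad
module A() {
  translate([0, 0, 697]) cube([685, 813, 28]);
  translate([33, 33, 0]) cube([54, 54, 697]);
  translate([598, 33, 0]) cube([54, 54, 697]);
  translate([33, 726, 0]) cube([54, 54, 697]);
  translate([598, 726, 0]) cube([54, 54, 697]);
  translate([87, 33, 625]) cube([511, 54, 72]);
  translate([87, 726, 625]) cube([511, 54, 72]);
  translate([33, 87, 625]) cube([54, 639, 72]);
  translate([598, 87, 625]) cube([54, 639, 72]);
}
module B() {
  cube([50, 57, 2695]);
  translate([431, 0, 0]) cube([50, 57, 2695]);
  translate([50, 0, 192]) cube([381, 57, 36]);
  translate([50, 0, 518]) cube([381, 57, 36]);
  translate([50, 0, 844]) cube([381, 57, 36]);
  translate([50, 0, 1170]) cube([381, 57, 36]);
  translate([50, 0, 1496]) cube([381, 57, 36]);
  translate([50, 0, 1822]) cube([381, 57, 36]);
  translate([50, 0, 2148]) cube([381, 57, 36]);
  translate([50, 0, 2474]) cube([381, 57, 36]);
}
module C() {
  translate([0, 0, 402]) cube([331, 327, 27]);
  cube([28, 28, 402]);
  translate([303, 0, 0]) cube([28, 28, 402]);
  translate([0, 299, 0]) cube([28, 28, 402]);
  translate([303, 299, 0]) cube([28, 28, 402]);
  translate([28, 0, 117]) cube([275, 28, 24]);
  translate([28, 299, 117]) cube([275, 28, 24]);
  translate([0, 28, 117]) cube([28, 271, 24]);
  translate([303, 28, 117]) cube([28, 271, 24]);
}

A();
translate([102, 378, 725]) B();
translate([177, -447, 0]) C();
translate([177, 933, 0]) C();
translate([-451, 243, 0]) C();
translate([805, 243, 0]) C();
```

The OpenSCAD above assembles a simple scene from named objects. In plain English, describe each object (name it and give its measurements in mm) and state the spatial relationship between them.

A is a table with a 685×813 mm rectangular top, 28 mm thick, top surface at z = 725 mm, supported by four 54×54 mm square legs, each inset 33 mm from the nearest pair of top edges, running from the floor. Four apron rails, 54 mm thick and 72 mm tall, run between adjacent legs with their top edges flush with the underside of the top and their outer faces flush with the legs' outer faces.

B is a wooden ladder with two side rails of 50×57 mm section and 2695 mm height, set 481 mm apart overall. Between them run 8 rectangular rungs (57 mm deep, 36 mm thick), front faces flush with the rails' −y face. The bottom of the first rung is 192 mm above the floor and each subsequent rung is 326 mm higher than the one below.

C is a simple wooden stool: a rectangular seat 331 mm (x) by 327 mm (y), 27 mm thick, top face at z = 429 mm, on four square legs, each 28×28 mm in cross-section. The legs rest on z = 0, each flush with a corner of the seat. Four stretchers, 28 mm wide and 24 mm tall, connect adjacent legs with their undersides at z = 117 mm, each running between the inner faces of the legs it joins and aligned with the legs' outer faces on the other axis.

The ladder is on top of the table, centred. Four stools sit around the table at the −y, +y, −x, +x sides.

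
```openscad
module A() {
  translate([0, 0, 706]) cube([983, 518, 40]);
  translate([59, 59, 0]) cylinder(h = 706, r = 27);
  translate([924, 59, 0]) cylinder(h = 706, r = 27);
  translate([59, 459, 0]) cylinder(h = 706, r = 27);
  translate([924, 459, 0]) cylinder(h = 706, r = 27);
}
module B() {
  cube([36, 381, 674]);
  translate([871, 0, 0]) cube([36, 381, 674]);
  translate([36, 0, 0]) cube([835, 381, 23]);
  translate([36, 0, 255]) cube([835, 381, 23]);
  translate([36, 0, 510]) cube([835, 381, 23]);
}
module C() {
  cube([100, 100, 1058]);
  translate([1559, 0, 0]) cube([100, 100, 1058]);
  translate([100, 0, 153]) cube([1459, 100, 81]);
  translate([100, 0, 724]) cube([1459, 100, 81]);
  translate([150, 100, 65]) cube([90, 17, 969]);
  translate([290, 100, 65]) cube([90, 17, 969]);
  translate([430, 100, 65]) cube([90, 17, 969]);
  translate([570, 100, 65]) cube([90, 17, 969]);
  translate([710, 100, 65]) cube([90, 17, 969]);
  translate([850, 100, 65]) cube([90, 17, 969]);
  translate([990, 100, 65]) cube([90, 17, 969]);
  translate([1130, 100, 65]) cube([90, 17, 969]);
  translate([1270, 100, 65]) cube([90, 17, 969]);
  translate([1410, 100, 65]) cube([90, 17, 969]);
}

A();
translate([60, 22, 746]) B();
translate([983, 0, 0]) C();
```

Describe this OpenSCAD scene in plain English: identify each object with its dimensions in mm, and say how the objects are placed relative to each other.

A is a table: top 983 mm (x) × 518 mm (y), 40 mm thick, upper face at z = 746 mm, on four round legs of 54 mm diameter, each leg's bounding box inset 32 mm from the nearest pair of top edges, running from z = 0 to the bottom of the top.

B is a bookshelf 907 mm wide overall, 381 mm deep and 674 mm tall. The two sides are 36 mm thick vertical panels. 3 horizontal shelves of 23 mm thickness span between the inner faces of the sides; the lowest shelf sits on the floor and shelves are stacked with a clear vertical gap of 232 mm between each pair.

C is a fence section. Two 100×100 mm posts, 1058 mm tall, stand on the floor with a clear span of 1459 mm between their inner faces. Two horizontal rails of 100×81 mm section span the gap between the posts with their undersides at z = 153 mm and z = 724 mm, flush with the posts' −y face. 10 pickets, each 90 mm wide, 17 mm thick and 969 mm tall, are fixed to the +y face of the rails with their bottoms at z = 65 mm, evenly spaced across the span with equal gaps (rounded down to the nearest mm) at the −x end and between each pair — any rounding remainder accumulates at the +x end.

The bookshelf is on top of the table. The fence section is against the table's +x side, with their −y faces flush.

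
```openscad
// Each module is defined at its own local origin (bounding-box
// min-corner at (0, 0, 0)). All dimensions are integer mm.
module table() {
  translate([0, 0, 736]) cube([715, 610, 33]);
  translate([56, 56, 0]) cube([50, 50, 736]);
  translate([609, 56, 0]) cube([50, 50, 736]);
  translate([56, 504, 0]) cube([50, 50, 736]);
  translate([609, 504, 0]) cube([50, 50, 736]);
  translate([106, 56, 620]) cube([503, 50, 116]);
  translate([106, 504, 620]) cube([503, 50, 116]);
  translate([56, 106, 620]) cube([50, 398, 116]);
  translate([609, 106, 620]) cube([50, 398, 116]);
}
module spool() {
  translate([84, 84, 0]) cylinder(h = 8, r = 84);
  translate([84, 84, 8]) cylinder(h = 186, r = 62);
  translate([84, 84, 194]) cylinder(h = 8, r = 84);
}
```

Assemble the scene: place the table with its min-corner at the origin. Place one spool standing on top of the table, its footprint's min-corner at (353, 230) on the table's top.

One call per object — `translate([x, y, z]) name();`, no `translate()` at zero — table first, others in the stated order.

table();
translate([353, 230, 769]) spool();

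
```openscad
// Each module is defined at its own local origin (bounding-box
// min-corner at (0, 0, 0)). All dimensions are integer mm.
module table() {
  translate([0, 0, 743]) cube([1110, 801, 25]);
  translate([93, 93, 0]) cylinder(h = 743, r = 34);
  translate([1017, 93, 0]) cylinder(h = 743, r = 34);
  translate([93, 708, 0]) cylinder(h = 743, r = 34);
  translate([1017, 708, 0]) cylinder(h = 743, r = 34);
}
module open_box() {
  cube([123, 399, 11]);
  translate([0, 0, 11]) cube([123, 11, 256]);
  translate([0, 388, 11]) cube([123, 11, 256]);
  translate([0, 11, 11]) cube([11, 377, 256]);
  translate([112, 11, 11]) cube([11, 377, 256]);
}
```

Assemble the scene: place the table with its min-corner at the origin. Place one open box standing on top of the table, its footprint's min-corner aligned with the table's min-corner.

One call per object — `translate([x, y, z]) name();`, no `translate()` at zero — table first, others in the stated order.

table();
translate([0, 0, 768]) open_box();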